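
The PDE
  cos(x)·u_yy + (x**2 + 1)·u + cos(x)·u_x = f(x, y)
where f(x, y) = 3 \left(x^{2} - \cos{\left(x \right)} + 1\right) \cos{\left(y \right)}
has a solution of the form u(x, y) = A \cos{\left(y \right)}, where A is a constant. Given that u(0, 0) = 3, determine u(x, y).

Substitute the ansatz u = A \cos{\left(y \right)} into the left-hand side.
Derivatives of the ansatz:
  u_yy = - A \cos{\left(y \right)}
  u_x = 0
Term by term:
  cos(x)·u_yy = - A \cos{\left(x \right)} \cos{\left(y \right)}
  (x**2 + 1)·u = A x^{2} \cos{\left(y \right)} + A \cos{\left(y \right)}
  cos(x)·u_x = 0
So the left-hand side equals
  A x^{2} \cos{\left(y \right)} - A \cos{\left(x \right)} \cos{\left(y \right)} + A \cos{\left(y \right)}
This must equal f(x, y) identically; expanded, f = 3 x^{2} \cos{\left(y \right)} - 3 \cos{\left(x \right)} \cos{\left(y \right)} + 3 \cos{\left(y \right)}.
Matching coefficients of the independent functions:
  [x^{2} \cos{\left(y \right)}, \cos{\left(y \right)}]:  A = 3
  [\cos{\left(x \right)} \cos{\left(y \right)}]:  - A = -3
Solving: A = 3.
Check against the point condition:
  u(0, 0) = 3  ⟹  A = 3  ✓
Hence u(x, y) = 3 \cos{\left(y \right)}.

Answer: u(x, y) = 3 \cos{\left(y \right)}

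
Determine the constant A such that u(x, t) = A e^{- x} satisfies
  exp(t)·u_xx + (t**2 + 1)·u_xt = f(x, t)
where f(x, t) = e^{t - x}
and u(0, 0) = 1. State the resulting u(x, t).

Substitute the ansatz u = A e^{- x} into the left-hand side.
Derivatives of the ansatz:
  u_xx = A e^{- x}
  u_xt = 0
Term by term:
  exp(t)·u_xx = A e^{t} e^{- x}
  (t**2 + 1)·u_xt = 0
So the left-hand side equals
  A e^{t} e^{- x}
This must equal f(x, t) identically; expanded, f = e^{t} e^{- x}.
Matching coefficients of the independent functions:
  [e^{t} e^{- x}]:  A = 1
Solving: A = 1.
Check against the point condition:
  u(0, 0) = 1  ⟹  A = 1  ✓
Hence u(x, t) = e^{- x}.

Answer: u(x, t) = e^{- x}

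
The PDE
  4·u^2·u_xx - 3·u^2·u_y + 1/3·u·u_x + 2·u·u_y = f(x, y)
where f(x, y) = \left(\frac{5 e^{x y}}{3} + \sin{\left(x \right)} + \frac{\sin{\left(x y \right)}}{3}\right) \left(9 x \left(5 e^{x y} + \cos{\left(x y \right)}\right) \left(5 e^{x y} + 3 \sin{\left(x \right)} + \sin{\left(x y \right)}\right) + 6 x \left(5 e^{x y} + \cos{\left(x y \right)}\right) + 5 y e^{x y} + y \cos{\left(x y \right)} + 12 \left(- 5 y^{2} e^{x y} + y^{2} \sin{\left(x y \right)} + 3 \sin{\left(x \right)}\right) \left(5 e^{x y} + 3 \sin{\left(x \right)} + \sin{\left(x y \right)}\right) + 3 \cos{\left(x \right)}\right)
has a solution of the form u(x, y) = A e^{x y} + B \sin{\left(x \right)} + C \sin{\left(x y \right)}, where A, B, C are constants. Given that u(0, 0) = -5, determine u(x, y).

Substitute the ansatz u = A e^{x y} + B \sin{\left(x \right)} + C \sin{\left(x y \right)} into the left-hand side.
Derivatives of the ansatz:
  u_xx = A y^{2} e^{x y} - B \sin{\left(x \right)} - C y^{2} \sin{\left(x y \right)}
  u_y = A x e^{x y} + C x \cos{\left(x y \right)}
  u_x = A y e^{x y} + B \cos{\left(x \right)} + C y \cos{\left(x y \right)}
Term by term:
  4·u^2·u_xx = 4 A^{3} y^{2} e^{3 x y} + 8 A^{2} B y^{2} e^{2 x y} \sin{\left(x \right)} - 4 A^{2} B e^{2 x y} \sin{\left(x \right)} + 4 A^{2} C y^{2} e^{2 x y} \sin{\left(x y \right)} + 4 A B^{2} y^{2} e^{x y} \sin^{2}{\left(x \right)} - 8 A B^{2} e^{x y} \sin^{2}{\left(x \right)} - 8 A B C e^{x y} \sin{\left(x \right)} \sin{\left(x y \right)} - 4 A C^{2} y^{2} e^{x y} \sin^{2}{\left(x y \right)} - 4 B^{3} \sin^{3}{\left(x \right)} - 4 B^{2} C y^{2} \sin^{2}{\left(x \right)} \sin{\left(x y \right)} - 8 B^{2} C \sin^{2}{\left(x \right)} \sin{\left(x y \right)} - 8 B C^{2} y^{2} \sin{\left(x \right)} \sin^{2}{\left(x y \right)} - 4 B C^{2} \sin{\left(x \right)} \sin^{2}{\left(x y \right)} - 4 C^{3} y^{2} \sin^{3}{\left(x y \right)}
  -3·u^2·u_y = - 3 A^{3} x e^{3 x y} - 6 A^{2} B x e^{2 x y} \sin{\left(x \right)} - 6 A^{2} C x e^{2 x y} \sin{\left(x y \right)} - 3 A^{2} C x e^{2 x y} \cos{\left(x y \right)} - 3 A B^{2} x e^{x y} \sin^{2}{\left(x \right)} - 6 A B C x e^{x y} \sin{\left(x \right)} \sin{\left(x y \right)} - 6 A B C x e^{x y} \sin{\left(x \right)} \cos{\left(x y \right)} - 3 A C^{2} x e^{x y} \sin^{2}{\left(x y \right)} - 6 A C^{2} x e^{x y} \sin{\left(x y \right)} \cos{\left(x y \right)} - 3 B^{2} C x \sin^{2}{\left(x \right)} \cos{\left(x y \right)} - 6 B C^{2} x \sin{\left(x \right)} \sin{\left(x y \right)} \cos{\left(x y \right)} - 3 C^{3} x \sin^{2}{\left(x y \right)} \cos{\left(x y \right)}
  1/3·u·u_x = \frac{A^{2} y e^{2 x y}}{3} + \frac{A B y e^{x y} \sin{\left(x \right)}}{3} + \frac{A B e^{x y} \cos{\left(x \right)}}{3} + \frac{A C y e^{x y} \sin{\left(x y \right)}}{3} + \frac{A C y e^{x y} \cos{\left(x y \right)}}{3} + \frac{B^{2} \sin{\left(x \right)} \cos{\left(x \right)}}{3} + \frac{B C y \sin{\left(x \right)} \cos{\left(x y \right)}}{3} + \frac{B C \sin{\left(x y \right)} \cos{\left(x \right)}}{3} + \frac{C^{2} y \sin{\left(x y \right)} \cos{\left(x y \right)}}{3}
  2·u·u_y = 2 A^{2} x e^{2 x y} + 2 A B x e^{x y} \sin{\left(x \right)} + 2 A C x e^{x y} \sin{\left(x y \right)} + 2 A C x e^{x y} \cos{\left(x y \right)} + 2 B C x \sin{\left(x \right)} \cos{\left(x y \right)} + 2 C^{2} x \sin{\left(x y \right)} \cos{\left(x y \right)}
Sum these and collect like terms in the independent variables.
This must equal f(x, y) identically; expanded, f = 375 x e^{3 x y} + 450 x e^{2 x y} \sin{\left(x \right)} + 150 x e^{2 x y} \sin{\left(x y \right)} + 75 x e^{2 x y} \cos{\left(x y \right)} + 50 x e^{2 x y} + 135 x e^{x y} \sin^{2}{\left(x \right)} + 90 x e^{x y} \sin{\left(x \right)} \sin{\left(x y \right)} + 90 x e^{x y} \sin{\left(x \right)} \cos{\left(x y \right)} + 30 x e^{x y} \sin{\left(x \right)} + 15 x e^{x y} \sin^{2}{\left(x y \right)} + 30 x e^{x y} \sin{\left(x y \right)} \cos{\left(x y \right)} + 10 x e^{x y} \sin{\left(x y \right)} + 10 x e^{x y} \cos{\left(x y \right)} + 27 x \sin^{2}{\left(x \right)} \cos{\left(x y \right)} + 18 x \sin{\left(x \right)} \sin{\left(x y \right)} \cos{\left(x y \right)} + 6 x \sin{\left(x \right)} \cos{\left(x y \right)} + 3 x \sin^{2}{\left(x y \right)} \cos{\left(x y \right)} + 2 x \sin{\left(x y \right)} \cos{\left(x y \right)} - 500 y^{2} e^{3 x y} - 600 y^{2} e^{2 x y} \sin{\left(x \right)} - 100 y^{2} e^{2 x y} \sin{\left(x y \right)} - 180 y^{2} e^{x y} \sin^{2}{\left(x \right)} + 20 y^{2} e^{x y} \sin^{2}{\left(x y \right)} + 36 y^{2} \sin^{2}{\left(x \right)} \sin{\left(x y \right)} + 24 y^{2} \sin{\left(x \right)} \sin^{2}{\left(x y \right)} + 4 y^{2} \sin^{3}{\left(x y \right)} + \frac{25 y e^{2 x y}}{3} + 5 y e^{x y} \sin{\left(x \right)} + \frac{5 y e^{x y} \sin{\left(x y \right)}}{3} + \frac{5 y e^{x y} \cos{\left(x y \right)}}{3} + y \sin{\left(x \right)} \cos{\left(x y \right)} + \frac{y \sin{\left(x y \right)} \cos{\left(x y \right)}}{3} + 300 e^{2 x y} \sin{\left(x \right)} + 360 e^{x y} \sin^{2}{\left(x \right)} + 120 e^{x y} \sin{\left(x \right)} \sin{\left(x y \right)} + 5 e^{x y} \cos{\left(x \right)} + 108 \sin^{3}{\left(x \right)} + 72 \sin^{2}{\left(x \right)} \sin{\left(x y \right)} + 12 \sin{\left(x \right)} \sin^{2}{\left(x y \right)} + 3 \sin{\left(x \right)} \cos{\left(x \right)} + \sin{\left(x y \right)} \cos{\left(x \right)}.
Matching coefficients of the independent functions:
(each divided by its leading coefficient; functions giving the same equation are listed together)
  [x e^{2 x y}, y e^{2 x y}]:  A^{2} - 25 = 0
  [x e^{3 x y}, y^{2} e^{3 x y}]:  A^{3} + 125 = 0
  [y^{2} \sin^{3}{\left(x y \right)}, x \sin^{2}{\left(x y \right)} \cos{\left(x y \right)}]:  C^{3} + 1 = 0
  [e^{x y} \sin^{2}{\left(x \right)}, x e^{x y} \sin^{2}{\left(x \right)}, y^{2} e^{x y} \sin^{2}{\left(x \right)}]:  A B^{2} + 45 = 0
  [e^{x y} \cos{\left(x \right)}, x e^{x y} \sin{\left(x \right)}, y e^{x y} \sin{\left(x \right)}]:  A B - 15 = 0
  [e^{2 x y} \sin{\left(x \right)}, x e^{2 x y} \sin{\left(x \right)}, y^{2} e^{2 x y} \sin{\left(x \right)}]:  A^{2} B + 75 = 0
  [\sin{\left(x \right)} \sin^{2}{\left(x y \right)}, y^{2} \sin{\left(x \right)} \sin^{2}{\left(x y \right)}, x \sin{\left(x \right)} \sin{\left(x y \right)} \cos{\left(x y \right)}]:  B C^{2} + 3 = 0
  [\sin{\left(x \right)} \cos{\left(x \right)}]:  B^{2} - 9 = 0
  [\sin^{2}{\left(x \right)} \sin{\left(x y \right)}, x \sin^{2}{\left(x \right)} \cos{\left(x y \right)}, y^{2} \sin^{2}{\left(x \right)} \sin{\left(x y \right)}]:  B^{2} C + 9 = 0
  [\sin{\left(x y \right)} \cos{\left(x \right)}, x \sin{\left(x \right)} \cos{\left(x y \right)}, y \sin{\left(x \right)} \cos{\left(x y \right)}]:  B C - 3 = 0
  [x e^{x y} \sin{\left(x y \right)}, x e^{x y} \cos{\left(x y \right)}, y e^{x y} \sin{\left(x y \right)}, …]:  A C - 5 = 0
  [x e^{x y} \sin^{2}{\left(x y \right)}, y^{2} e^{x y} \sin^{2}{\left(x y \right)}, x e^{x y} \sin{\left(x y \right)} \cos{\left(x y \right)}]:  A C^{2} + 5 = 0
  [x e^{2 x y} \sin{\left(x y \right)}, x e^{2 x y} \cos{\left(x y \right)}, y^{2} e^{2 x y} \sin{\left(x y \right)}]:  A^{2} C + 25 = 0
  [x \sin{\left(x y \right)} \cos{\left(x y \right)}, y \sin{\left(x y \right)} \cos{\left(x y \right)}]:  C^{2} - 1 = 0
  [e^{x y} \sin{\left(x \right)} \sin{\left(x y \right)}, x e^{x y} \sin{\left(x \right)} \sin{\left(x y \right)}, x e^{x y} \sin{\left(x \right)} \cos{\left(x y \right)}]:  A B C + 15 = 0
  [\sin^{3}{\left(x \right)}]:  B^{3} + 27 = 0
Solving: A = -5, B = -3, C = -1.
Check against the point condition:
  u(0, 0) = -5  ⟹  A = -5  ✓
Hence u(x, y) = - 5 e^{x y} - 3 \sin{\left(x \right)} - \sin{\left(x y \right)}.

Answer: u(x, y) = - 5 e^{x y} - 3 \sin{\left(x \right)} - \sin{\left(x y \right)}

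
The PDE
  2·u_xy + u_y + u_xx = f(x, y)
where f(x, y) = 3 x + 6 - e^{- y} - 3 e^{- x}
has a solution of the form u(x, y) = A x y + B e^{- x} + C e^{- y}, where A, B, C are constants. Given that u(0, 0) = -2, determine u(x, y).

Substitute the ansatz u = A x y + B e^{- x} + C e^{- y} into the left-hand side.
Derivatives of the ansatz:
  u_xy = A
  u_y = A x - C e^{- y}
  u_xx = B e^{- x}
Term by term:
  2·u_xy = 2 A
  u_y = A x - C e^{- y}
  u_xx = B e^{- x}
So the left-hand side equals
  A x + 2 A + B e^{- x} - C e^{- y}
This must equal f(x, y) = 3 x + 6 - e^{- y} - 3 e^{- x} identically.
Matching coefficients of the independent functions:
  [constant term]:  2 A = 6
  [x]:  A = 3
  [e^{- x}]:  B = -3
  [e^{- y}]:  - C = -1
Solving: A = 3, B = -3, C = 1.
Check against the point condition:
  u(0, 0) = -2  ⟹  B + C = -2  ✓
Hence u(x, y) = 3 x y + e^{- y} - 3 e^{- x}.

Answer: u(x, y) = 3 x y + e^{- y} - 3 e^{- x}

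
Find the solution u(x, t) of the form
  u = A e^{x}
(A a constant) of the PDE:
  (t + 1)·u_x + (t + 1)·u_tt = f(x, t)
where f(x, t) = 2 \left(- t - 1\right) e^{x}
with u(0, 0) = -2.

Substitute the ansatz u = A e^{x} into the left-hand side.
Derivatives of the ansatz:
  u_x = A e^{x}
  u_tt = 0
Term by term:
  (t + 1)·u_x = A t e^{x} + A e^{x}
  (t + 1)·u_tt = 0
So the left-hand side equals
  A t e^{x} + A e^{x}
This must equal f(x, t) identically; expanded, f = - 2 t e^{x} - 2 e^{x}.
Matching coefficients of the independent functions:
  [t e^{x}, e^{x}]:  A = -2
Solving: A = -2.
Check against the point condition:
  u(0, 0) = -2  ⟹  A = -2  ✓
Hence u(x, t) = - 2 e^{x}.

Answer: u(x, t) = - 2 e^{x}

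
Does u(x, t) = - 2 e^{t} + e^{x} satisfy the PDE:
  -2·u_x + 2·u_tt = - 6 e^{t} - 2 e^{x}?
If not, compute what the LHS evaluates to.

Answer: No, the LHS evaluates to - 4 e^{t} - 2 e^{x}

Derivation:
Evaluate each term of the left-hand side for u = - 2 e^{t} + e^{x}.
Derivatives:
  u_x = e^{x}
  u_tt = - 2 e^{t}
Terms:
  -2·u_x = - 2 e^{x}
  2·u_tt = - 4 e^{t}
Sum: LHS = - 4 e^{t} - 2 e^{x}
Given right-hand side: - 6 e^{t} - 2 e^{x}. Difference LHS − RHS = 2 e^{t} ≠ 0, so u is not a solution.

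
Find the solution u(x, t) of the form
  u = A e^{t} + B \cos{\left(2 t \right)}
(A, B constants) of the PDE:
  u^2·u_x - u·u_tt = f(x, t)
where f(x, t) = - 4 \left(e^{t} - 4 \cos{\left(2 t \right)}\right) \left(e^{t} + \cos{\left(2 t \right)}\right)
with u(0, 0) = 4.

Substitute the ansatz u = A e^{t} + B \cos{\left(2 t \right)} into the left-hand side.
Derivatives of the ansatz:
  u_x = 0
  u_tt = A e^{t} - 4 B \cos{\left(2 t \right)}
Term by term:
  u^2·u_x = 0
  -u·u_tt = - A^{2} e^{2 t} + 3 A B e^{t} \cos{\left(2 t \right)} + 4 B^{2} \cos^{2}{\left(2 t \right)}
So the left-hand side equals
  - A^{2} e^{2 t} + 3 A B e^{t} \cos{\left(2 t \right)} + 4 B^{2} \cos^{2}{\left(2 t \right)}
This must equal f(x, t) identically; expanded, f = - 4 e^{2 t} + 12 e^{t} \cos{\left(2 t \right)} + 16 \cos^{2}{\left(2 t \right)}.
Matching coefficients of the independent functions:
  [e^{t} \cos{\left(2 t \right)}]:  3 A B = 12
  [e^{2 t}]:  - A^{2} = -4
  [\cos^{2}{\left(2 t \right)}]:  4 B^{2} = 16
These equations allow (A, B) = (-2, -2) or (2, 2).
Impose the point condition(s):
  u(0, 0) = 4  ⟹  A + B = 4
Only A = 2, B = 2 satisfies everything.
Hence u(x, t) = 2 e^{t} + 2 \cos{\left(2 t \right)}.

Answer: u(x, t) = 2 e^{t} + 2 \cos{\left(2 t \right)}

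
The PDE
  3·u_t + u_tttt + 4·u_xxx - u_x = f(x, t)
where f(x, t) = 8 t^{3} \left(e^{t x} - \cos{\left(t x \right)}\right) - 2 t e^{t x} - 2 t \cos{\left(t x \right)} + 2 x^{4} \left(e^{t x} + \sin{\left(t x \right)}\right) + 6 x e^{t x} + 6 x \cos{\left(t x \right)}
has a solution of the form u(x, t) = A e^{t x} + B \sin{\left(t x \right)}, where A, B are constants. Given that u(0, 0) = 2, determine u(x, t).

Substitute the ansatz u = A e^{t x} + B \sin{\left(t x \right)} into the left-hand side.
Derivatives of the ansatz:
  u_t = A x e^{t x} + B x \cos{\left(t x \right)}
  u_tttt = A x^{4} e^{t x} + B x^{4} \sin{\left(t x \right)}
  u_xxx = A t^{3} e^{t x} - B t^{3} \cos{\left(t x \right)}
  u_x = A t e^{t x} + B t \cos{\left(t x \right)}
Term by term:
  3·u_t = 3 A x e^{t x} + 3 B x \cos{\left(t x \right)}
  u_tttt = A x^{4} e^{t x} + B x^{4} \sin{\left(t x \right)}
  4·u_xxx = 4 A t^{3} e^{t x} - 4 B t^{3} \cos{\left(t x \right)}
  -u_x = - A t e^{t x} - B t \cos{\left(t x \right)}
So the left-hand side equals
  4 A t^{3} e^{t x} - A t e^{t x} + A x^{4} e^{t x} + 3 A x e^{t x} - 4 B t^{3} \cos{\left(t x \right)} - B t \cos{\left(t x \right)} + B x^{4} \sin{\left(t x \right)} + 3 B x \cos{\left(t x \right)}
This must equal f(x, t) identically; expanded, f = 8 t^{3} e^{t x} - 8 t^{3} \cos{\left(t x \right)} - 2 t e^{t x} - 2 t \cos{\left(t x \right)} + 2 x^{4} e^{t x} + 2 x^{4} \sin{\left(t x \right)} + 6 x e^{t x} + 6 x \cos{\left(t x \right)}.
Matching coefficients of the independent functions:
  [t e^{t x}]:  - A = -2
  [t \cos{\left(t x \right)}]:  - B = -2
  [t^{3} e^{t x}]:  4 A = 8
  [t^{3} \cos{\left(t x \right)}]:  - 4 B = -8
  [x e^{t x}]:  3 A = 6
  [x \cos{\left(t x \right)}]:  3 B = 6
  [x^{4} e^{t x}]:  A = 2
  [x^{4} \sin{\left(t x \right)}]:  B = 2
Solving: A = 2, B = 2.
Check against the point condition:
  u(0, 0) = 2  ⟹  A = 2  ✓
Hence u(x, t) = 2 e^{t x} + 2 \sin{\left(t x \right)}.

Answer: u(x, t) = 2 e^{t x} + 2 \sin{\left(t x \right)}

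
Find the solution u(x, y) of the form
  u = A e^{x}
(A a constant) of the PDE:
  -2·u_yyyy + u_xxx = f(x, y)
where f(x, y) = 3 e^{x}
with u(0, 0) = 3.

Substitute the ansatz u = A e^{x} into the left-hand side.
Derivatives of the ansatz:
  u_yyyy = 0
  u_xxx = A e^{x}
Term by term:
  -2·u_yyyy = 0
  u_xxx = A e^{x}
So the left-hand side equals
  A e^{x}
This must equal f(x, y) = 3 e^{x} identically.
Matching coefficients of the independent functions:
  [e^{x}]:  A = 3
Solving: A = 3.
Check against the point condition:
  u(0, 0) = 3  ⟹  A = 3  ✓
Hence u(x, y) = 3 e^{x}.

Answer: u(x, y) = 3 e^{x}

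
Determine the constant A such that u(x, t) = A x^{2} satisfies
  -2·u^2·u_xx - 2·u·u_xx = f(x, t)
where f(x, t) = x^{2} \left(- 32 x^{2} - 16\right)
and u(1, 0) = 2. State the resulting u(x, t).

Substitute the ansatz u = A x^{2} into the left-hand side.
Derivatives of the ansatz:
  u_xx = 2 A
Term by term:
  -2·u^2·u_xx = - 4 A^{3} x^{4}
  -2·u·u_xx = - 4 A^{2} x^{2}
So the left-hand side equals
  - 4 A^{3} x^{4} - 4 A^{2} x^{2}
This must equal f(x, t) identically; expanded, f = - 32 x^{4} - 16 x^{2}.
Matching coefficients of the independent functions:
  [x^{2}]:  - 4 A^{2} = -16
  [x^{4}]:  - 4 A^{3} = -32
Solving: A = 2.
Check against the point condition:
  u(1, 0) = 2  ⟹  A = 2  ✓
Hence u(x, t) = 2 x^{2}.

Answer: u(x, t) = 2 x^{2}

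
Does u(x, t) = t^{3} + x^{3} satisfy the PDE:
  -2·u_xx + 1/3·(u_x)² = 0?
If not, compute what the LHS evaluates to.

Evaluate each term of the left-hand side for u = t^{3} + x^{3}.
Derivatives:
  u_xx = 6 x
  u_x = 3 x^{2}
Terms:
  -2·u_xx = - 12 x
  1/3·(u_x)² = 3 x^{4}
Sum: LHS = 3 x \left(x^{3} - 4\right)
Given right-hand side: 0. Difference LHS − RHS = 3 x \left(x^{3} - 4\right) ≠ 0, so u is not a solution.

Answer: No, the LHS evaluates to 3 x \left(x^{3} - 4\right)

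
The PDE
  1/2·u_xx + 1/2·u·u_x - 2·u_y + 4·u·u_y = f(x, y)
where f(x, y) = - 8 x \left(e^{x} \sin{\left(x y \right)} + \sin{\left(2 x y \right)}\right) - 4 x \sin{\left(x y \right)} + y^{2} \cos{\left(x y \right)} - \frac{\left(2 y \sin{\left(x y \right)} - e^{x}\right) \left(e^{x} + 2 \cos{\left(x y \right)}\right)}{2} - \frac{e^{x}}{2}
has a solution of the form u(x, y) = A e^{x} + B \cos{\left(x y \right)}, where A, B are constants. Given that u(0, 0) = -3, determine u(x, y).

Substitute the ansatz u = A e^{x} + B \cos{\left(x y \right)} into the left-hand side.
Derivatives of the ansatz:
  u_xx = A e^{x} - B y^{2} \cos{\left(x y \right)}
  u_x = A e^{x} - B y \sin{\left(x y \right)}
  u_y = - B x \sin{\left(x y \right)}
Term by term:
  1/2·u_xx = \frac{A e^{x}}{2} - \frac{B y^{2} \cos{\left(x y \right)}}{2}
  1/2·u·u_x = \frac{A^{2} e^{2 x}}{2} - \frac{A B y e^{x} \sin{\left(x y \right)}}{2} + \frac{A B e^{x} \cos{\left(x y \right)}}{2} - \frac{B^{2} y \sin{\left(x y \right)} \cos{\left(x y \right)}}{2}
  -2·u_y = 2 B x \sin{\left(x y \right)}
  4·u·u_y = - 4 A B x e^{x} \sin{\left(x y \right)} - 4 B^{2} x \sin{\left(x y \right)} \cos{\left(x y \right)}
So the left-hand side equals
  \frac{A^{2} e^{2 x}}{2} - 4 A B x e^{x} \sin{\left(x y \right)} - \frac{A B y e^{x} \sin{\left(x y \right)}}{2} + \frac{A B e^{x} \cos{\left(x y \right)}}{2} + \frac{A e^{x}}{2} - 4 B^{2} x \sin{\left(x y \right)} \cos{\left(x y \right)} - \frac{B^{2} y \sin{\left(x y \right)} \cos{\left(x y \right)}}{2} + 2 B x \sin{\left(x y \right)} - \frac{B y^{2} \cos{\left(x y \right)}}{2}
This must equal f(x, y) identically; expanded, f = - 8 x e^{x} \sin{\left(x y \right)} - 16 x \sin{\left(x y \right)} \cos{\left(x y \right)} - 4 x \sin{\left(x y \right)} + y^{2} \cos{\left(x y \right)} - y e^{x} \sin{\left(x y \right)} - 2 y \sin{\left(x y \right)} \cos{\left(x y \right)} + \frac{e^{2 x}}{2} + e^{x} \cos{\left(x y \right)} - \frac{e^{x}}{2}.
Matching coefficients of the independent functions:
  [x \sin{\left(x y \right)}]:  2 B = -4
  [y^{2} \cos{\left(x y \right)}]:  - \frac{B}{2} = 1
  [e^{x} \cos{\left(x y \right)}]:  \frac{A B}{2} = 1
  [x e^{x} \sin{\left(x y \right)}]:  - 4 A B = -8
  [x \sin{\left(x y \right)} \cos{\left(x y \right)}]:  - 4 B^{2} = -16
  [y e^{x} \sin{\left(x y \right)}]:  - \frac{A B}{2} = -1
  [y \sin{\left(x y \right)} \cos{\left(x y \right)}]:  - \frac{B^{2}}{2} = -2
  [e^{x}]:  \frac{A}{2} = - \frac{1}{2}
  [e^{2 x}]:  \frac{A^{2}}{2} = \frac{1}{2}
Solving: A = -1, B = -2.
Check against the point condition:
  u(0, 0) = -3  ⟹  A + B = -3  ✓
Hence u(x, y) = - e^{x} - 2 \cos{\left(x y \right)}.

Answer: u(x, y) = - e^{x} - 2 \cos{\left(x y \right)}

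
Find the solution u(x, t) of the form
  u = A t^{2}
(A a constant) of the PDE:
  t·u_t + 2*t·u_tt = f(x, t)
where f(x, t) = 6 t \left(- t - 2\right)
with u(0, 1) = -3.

Substitute the ansatz u = A t^{2} into the left-hand side.
Derivatives of the ansatz:
  u_t = 2 A t
  u_tt = 2 A
Term by term:
  t·u_t = 2 A t^{2}
  2*t·u_tt = 4 A t
So the left-hand side equals
  2 A t^{2} + 4 A t
This must equal f(x, t) identically; expanded, f = - 6 t^{2} - 12 t.
Matching coefficients of the independent functions:
  [t]:  4 A = -12
  [t^{2}]:  2 A = -6
Solving: A = -3.
Check against the point condition:
  u(0, 1) = -3  ⟹  A = -3  ✓
Hence u(x, t) = - 3 t^{2}.

Answer: u(x, t) = - 3 t^{2}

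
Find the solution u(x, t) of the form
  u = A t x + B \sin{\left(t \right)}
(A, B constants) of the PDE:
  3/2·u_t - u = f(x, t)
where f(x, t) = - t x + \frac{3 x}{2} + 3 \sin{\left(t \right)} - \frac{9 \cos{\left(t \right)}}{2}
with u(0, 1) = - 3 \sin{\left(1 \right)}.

Answer: u(x, t) = t x - 3 \sin{\left(t \right)}

Derivation:
Substitute the ansatz u = A t x + B \sin{\left(t \right)} into the left-hand side.
Derivatives of the ansatz:
  u_t = A x + B \cos{\left(t \right)}
Term by term:
  3/2·u_t = \frac{3 A x}{2} + \frac{3 B \cos{\left(t \right)}}{2}
  -u = - A t x - B \sin{\left(t \right)}
So the left-hand side equals
  - A t x + \frac{3 A x}{2} - B \sin{\left(t \right)} + \frac{3 B \cos{\left(t \right)}}{2}
This must equal f(x, t) = - t x + \frac{3 x}{2} + 3 \sin{\left(t \right)} - \frac{9 \cos{\left(t \right)}}{2} identically.
Matching coefficients of the independent functions:
  [x]:  \frac{3 A}{2} = \frac{3}{2}
  [t x]:  - A = -1
  [\sin{\left(t \right)}]:  - B = 3
  [\cos{\left(t \right)}]:  \frac{3 B}{2} = - \frac{9}{2}
Solving: A = 1, B = -3.
Check against the point condition:
  u(0, 1) = - 3 \sin{\left(1 \right)}  ⟹  B \sin{\left(1 \right)} = - 3 \sin{\left(1 \right)}  ✓
Hence u(x, t) = t x - 3 \sin{\left(t \right)}.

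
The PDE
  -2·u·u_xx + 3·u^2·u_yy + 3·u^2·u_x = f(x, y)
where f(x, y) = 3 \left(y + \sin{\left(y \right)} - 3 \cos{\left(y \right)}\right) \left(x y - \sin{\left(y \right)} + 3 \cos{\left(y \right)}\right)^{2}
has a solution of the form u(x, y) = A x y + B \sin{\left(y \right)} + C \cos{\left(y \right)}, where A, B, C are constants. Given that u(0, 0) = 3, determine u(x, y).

Substitute the ansatz u = A x y + B \sin{\left(y \right)} + C \cos{\left(y \right)} into the left-hand side.
Derivatives of the ansatz:
  u_xx = 0
  u_yy = - B \sin{\left(y \right)} - C \cos{\left(y \right)}
  u_x = A y
Term by term:
  -2·u·u_xx = 0
  3·u^2·u_yy = - 3 A^{2} B x^{2} y^{2} \sin{\left(y \right)} - 3 A^{2} C x^{2} y^{2} \cos{\left(y \right)} - 6 A B^{2} x y \sin^{2}{\left(y \right)} - 12 A B C x y \sin{\left(y \right)} \cos{\left(y \right)} - 6 A C^{2} x y \cos^{2}{\left(y \right)} - 3 B^{3} \sin^{3}{\left(y \right)} - 9 B^{2} C \sin^{2}{\left(y \right)} \cos{\left(y \right)} - 9 B C^{2} \sin{\left(y \right)} \cos^{2}{\left(y \right)} - 3 C^{3} \cos^{3}{\left(y \right)}
  3·u^2·u_x = 3 A^{3} x^{2} y^{3} + 6 A^{2} B x y^{2} \sin{\left(y \right)} + 6 A^{2} C x y^{2} \cos{\left(y \right)} + 3 A B^{2} y \sin^{2}{\left(y \right)} + 6 A B C y \sin{\left(y \right)} \cos{\left(y \right)} + 3 A C^{2} y \cos^{2}{\left(y \right)}
So the left-hand side equals
  3 A^{3} x^{2} y^{3} - 3 A^{2} B x^{2} y^{2} \sin{\left(y \right)} + 6 A^{2} B x y^{2} \sin{\left(y \right)} - 3 A^{2} C x^{2} y^{2} \cos{\left(y \right)} + 6 A^{2} C x y^{2} \cos{\left(y \right)} - 6 A B^{2} x y \sin^{2}{\left(y \right)} + 3 A B^{2} y \sin^{2}{\left(y \right)} - 12 A B C x y \sin{\left(y \right)} \cos{\left(y \right)} + 6 A B C y \sin{\left(y \right)} \cos{\left(y \right)} - 6 A C^{2} x y \cos^{2}{\left(y \right)} + 3 A C^{2} y \cos^{2}{\left(y \right)} - 3 B^{3} \sin^{3}{\left(y \right)} - 9 B^{2} C \sin^{2}{\left(y \right)} \cos{\left(y \right)} - 9 B C^{2} \sin{\left(y \right)} \cos^{2}{\left(y \right)} - 3 C^{3} \cos^{3}{\left(y \right)}
This must equal f(x, y) identically; expanded, f = 3 x^{2} y^{3} + 3 x^{2} y^{2} \sin{\left(y \right)} - 9 x^{2} y^{2} \cos{\left(y \right)} - 6 x y^{2} \sin{\left(y \right)} + 18 x y^{2} \cos{\left(y \right)} - 6 x y \sin^{2}{\left(y \right)} + 36 x y \sin{\left(y \right)} \cos{\left(y \right)} - 54 x y \cos^{2}{\left(y \right)} + 3 y \sin^{2}{\left(y \right)} - 18 y \sin{\left(y \right)} \cos{\left(y \right)} + 27 y \cos^{2}{\left(y \right)} + 3 \sin^{3}{\left(y \right)} - 27 \sin^{2}{\left(y \right)} \cos{\left(y \right)} + 81 \sin{\left(y \right)} \cos^{2}{\left(y \right)} - 81 \cos^{3}{\left(y \right)}.
Matching coefficients of the independent functions:
(each divided by its leading coefficient; functions giving the same equation are listed together)
  [x^{2} y^{3}]:  A^{3} - 1 = 0
  [y \sin^{2}{\left(y \right)}, x y \sin^{2}{\left(y \right)}]:  A B^{2} - 1 = 0
  [y \cos^{2}{\left(y \right)}, x y \cos^{2}{\left(y \right)}]:  A C^{2} - 9 = 0
  [\sin{\left(y \right)} \cos^{2}{\left(y \right)}]:  B C^{2} + 9 = 0
  [\sin^{2}{\left(y \right)} \cos{\left(y \right)}]:  B^{2} C - 3 = 0
  [x y^{2} \sin{\left(y \right)}, x^{2} y^{2} \sin{\left(y \right)}]:  A^{2} B + 1 = 0
  [x y^{2} \cos{\left(y \right)}, x^{2} y^{2} \cos{\left(y \right)}]:  A^{2} C - 3 = 0
  [y \sin{\left(y \right)} \cos{\left(y \right)}, x y \sin{\left(y \right)} \cos{\left(y \right)}]:  A B C + 3 = 0
  [\sin^{3}{\left(y \right)}]:  B^{3} + 1 = 0
  [\cos^{3}{\left(y \right)}]:  C^{3} - 27 = 0
Solving: A = 1, B = -1, C = 3.
Check against the point condition:
  u(0, 0) = 3  ⟹  C = 3  ✓
Hence u(x, y) = x y - \sin{\left(y \right)} + 3 \cos{\left(y \right)}.

Answer: u(x, y) = x y - \sin{\left(y \right)} + 3 \cos{\left(y \right)}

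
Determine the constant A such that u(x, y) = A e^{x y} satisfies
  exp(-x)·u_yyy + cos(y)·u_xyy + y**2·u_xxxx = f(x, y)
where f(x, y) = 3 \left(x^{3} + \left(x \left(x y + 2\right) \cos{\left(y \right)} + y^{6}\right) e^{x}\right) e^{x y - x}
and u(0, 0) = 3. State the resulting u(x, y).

Answer: u(x, y) = 3 e^{x y}

Derivation:
Substitute the ansatz u = A e^{x y} into the left-hand side.
Derivatives of the ansatz:
  u_yyy = A x^{3} e^{x y}
  u_xyy = A x^{2} y e^{x y} + 2 A x e^{x y}
  u_xxxx = A y^{4} e^{x y}
Term by term:
  exp(-x)·u_yyy = A x^{3} e^{- x} e^{x y}
  cos(y)·u_xyy = A x^{2} y e^{x y} \cos{\left(y \right)} + 2 A x e^{x y} \cos{\left(y \right)}
  y**2·u_xxxx = A y^{6} e^{x y}
So the left-hand side equals
  A x^{3} e^{- x} e^{x y} + A x^{2} y e^{x y} \cos{\left(y \right)} + 2 A x e^{x y} \cos{\left(y \right)} + A y^{6} e^{x y}
This must equal f(x, y) identically; expanded, f = 3 x^{3} e^{- x} e^{x y} + 3 x^{2} y e^{x y} \cos{\left(y \right)} + 6 x e^{x y} \cos{\left(y \right)} + 3 y^{6} e^{x y}.
Matching coefficients of the independent functions:
  [y^{6} e^{x y}, x^{3} e^{- x} e^{x y}, x^{2} y e^{x y} \cos{\left(y \right)}]:  A = 3
  [x e^{x y} \cos{\left(y \right)}]:  2 A = 6
Solving: A = 3.
Check against the point condition:
  u(0, 0) = 3  ⟹  A = 3  ✓
Hence u(x, y) = 3 e^{x y}.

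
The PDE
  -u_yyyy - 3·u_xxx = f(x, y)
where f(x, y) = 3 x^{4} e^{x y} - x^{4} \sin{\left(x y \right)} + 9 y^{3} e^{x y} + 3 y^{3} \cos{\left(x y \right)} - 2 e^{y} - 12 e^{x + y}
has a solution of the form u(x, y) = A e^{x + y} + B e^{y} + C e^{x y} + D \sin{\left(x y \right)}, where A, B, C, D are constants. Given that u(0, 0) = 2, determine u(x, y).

Answer: u(x, y) = 2 e^{y} - 3 e^{x y} + 3 e^{x + y} + \sin{\left(x y \right)}

Derivation:
Substitute the ansatz u = A e^{x + y} + B e^{y} + C e^{x y} + D \sin{\left(x y \right)} into the left-hand side.
Derivatives of the ansatz:
  u_yyyy = A e^{x} e^{y} + B e^{y} + C x^{4} e^{x y} + D x^{4} \sin{\left(x y \right)}
  u_xxx = A e^{x} e^{y} + C y^{3} e^{x y} - D y^{3} \cos{\left(x y \right)}
Term by term:
  -u_yyyy = - A e^{x} e^{y} - B e^{y} - C x^{4} e^{x y} - D x^{4} \sin{\left(x y \right)}
  -3·u_xxx = - 3 A e^{x} e^{y} - 3 C y^{3} e^{x y} + 3 D y^{3} \cos{\left(x y \right)}
So the left-hand side equals
  - 4 A e^{x} e^{y} - B e^{y} - C x^{4} e^{x y} - 3 C y^{3} e^{x y} - D x^{4} \sin{\left(x y \right)} + 3 D y^{3} \cos{\left(x y \right)}
This must equal f(x, y) identically; expanded, f = 3 x^{4} e^{x y} - x^{4} \sin{\left(x y \right)} + 9 y^{3} e^{x y} + 3 y^{3} \cos{\left(x y \right)} - 12 e^{x} e^{y} - 2 e^{y}.
Matching coefficients of the independent functions:
  [x^{4} e^{x y}]:  - C = 3
  [x^{4} \sin{\left(x y \right)}]:  - D = -1
  [y^{3} e^{x y}]:  - 3 C = 9
  [y^{3} \cos{\left(x y \right)}]:  3 D = 3
  [e^{x} e^{y}]:  - 4 A = -12
  [e^{y}]:  - B = -2
Solving: A = 3, B = 2, C = -3, D = 1.
Check against the point condition:
  u(0, 0) = 2  ⟹  A + B + C = 2  ✓
Hence u(x, y) = 2 e^{y} - 3 e^{x y} + 3 e^{x + y} + \sin{\left(x y \right)}.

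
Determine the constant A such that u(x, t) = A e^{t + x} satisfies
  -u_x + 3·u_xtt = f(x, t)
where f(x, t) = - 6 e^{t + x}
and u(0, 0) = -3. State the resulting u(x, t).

Substitute the ansatz u = A e^{t + x} into the left-hand side.
Derivatives of the ansatz:
  u_x = A e^{t} e^{x}
  u_xtt = A e^{t} e^{x}
Term by term:
  -u_x = - A e^{t} e^{x}
  3·u_xtt = 3 A e^{t} e^{x}
So the left-hand side equals
  2 A e^{t} e^{x}
This must equal f(x, t) identically; expanded, f = - 6 e^{t} e^{x}.
Matching coefficients of the independent functions:
  [e^{t} e^{x}]:  2 A = -6
Solving: A = -3.
Check against the point condition:
  u(0, 0) = -3  ⟹  A = -3  ✓
Hence u(x, t) = - 3 e^{t + x}.

Answer: u(x, t) = - 3 e^{t + x}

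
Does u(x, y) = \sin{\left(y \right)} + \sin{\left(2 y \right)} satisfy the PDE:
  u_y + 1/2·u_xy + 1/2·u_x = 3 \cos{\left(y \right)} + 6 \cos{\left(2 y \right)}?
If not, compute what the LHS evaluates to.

Answer: No, the LHS evaluates to \cos{\left(y \right)} + 2 \cos{\left(2 y \right)}

Derivation:
Evaluate each term of the left-hand side for u = \sin{\left(y \right)} + \sin{\left(2 y \right)}.
Derivatives:
  u_y = \cos{\left(y \right)} + 2 \cos{\left(2 y \right)}
  u_xy = 0
  u_x = 0
Terms:
  u_y = \cos{\left(y \right)} + 2 \cos{\left(2 y \right)}
  1/2·u_xy = 0
  1/2·u_x = 0
Sum: LHS = \cos{\left(y \right)} + 2 \cos{\left(2 y \right)}
Given right-hand side: 3 \cos{\left(y \right)} + 6 \cos{\left(2 y \right)}. Difference LHS − RHS = - 2 \cos{\left(y \right)} - 4 \cos{\left(2 y \right)} ≠ 0, so u is not a solution.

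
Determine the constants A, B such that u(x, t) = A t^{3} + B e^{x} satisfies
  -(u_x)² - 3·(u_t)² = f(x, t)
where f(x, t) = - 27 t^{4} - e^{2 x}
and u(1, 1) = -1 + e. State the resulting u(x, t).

Answer: u(x, t) = - t^{3} + e^{x}

Derivation:
Substitute the ansatz u = A t^{3} + B e^{x} into the left-hand side.
Derivatives of the ansatz:
  u_x = B e^{x}
  u_t = 3 A t^{2}
Term by term:
  -(u_x)² = - B^{2} e^{2 x}
  -3·(u_t)² = - 27 A^{2} t^{4}
So the left-hand side equals
  - 27 A^{2} t^{4} - B^{2} e^{2 x}
This must equal f(x, t) = - 27 t^{4} - e^{2 x} identically.
Matching coefficients of the independent functions:
  [t^{4}]:  - 27 A^{2} = -27
  [e^{2 x}]:  - B^{2} = -1
These equations allow (A, B) = (-1, -1) or (-1, 1) or (1, -1) or (1, 1).
Impose the point condition(s):
  u(1, 1) = -1 + e  ⟹  A + e B = -1 + e
Only A = -1, B = 1 satisfies everything.
Hence u(x, t) = - t^{3} + e^{x}.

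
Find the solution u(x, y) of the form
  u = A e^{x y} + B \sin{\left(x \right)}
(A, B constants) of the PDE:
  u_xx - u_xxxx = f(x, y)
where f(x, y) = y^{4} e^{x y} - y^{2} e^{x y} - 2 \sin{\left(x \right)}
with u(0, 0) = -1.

Answer: u(x, y) = - e^{x y} + \sin{\left(x \right)}

Derivation:
Substitute the ansatz u = A e^{x y} + B \sin{\left(x \right)} into the left-hand side.
Derivatives of the ansatz:
  u_xx = A y^{2} e^{x y} - B \sin{\left(x \right)}
  u_xxxx = A y^{4} e^{x y} + B \sin{\left(x \right)}
Term by term:
  u_xx = A y^{2} e^{x y} - B \sin{\left(x \right)}
  -u_xxxx = - A y^{4} e^{x y} - B \sin{\left(x \right)}
So the left-hand side equals
  - A y^{4} e^{x y} + A y^{2} e^{x y} - 2 B \sin{\left(x \right)}
This must equal f(x, y) = y^{4} e^{x y} - y^{2} e^{x y} - 2 \sin{\left(x \right)} identically.
Matching coefficients of the independent functions:
  [y^{2} e^{x y}]:  A = -1
  [y^{4} e^{x y}]:  - A = 1
  [\sin{\left(x \right)}]:  - 2 B = -2
Solving: A = -1, B = 1.
Check against the point condition:
  u(0, 0) = -1  ⟹  A = -1  ✓
Hence u(x, y) = - e^{x y} + \sin{\left(x \right)}.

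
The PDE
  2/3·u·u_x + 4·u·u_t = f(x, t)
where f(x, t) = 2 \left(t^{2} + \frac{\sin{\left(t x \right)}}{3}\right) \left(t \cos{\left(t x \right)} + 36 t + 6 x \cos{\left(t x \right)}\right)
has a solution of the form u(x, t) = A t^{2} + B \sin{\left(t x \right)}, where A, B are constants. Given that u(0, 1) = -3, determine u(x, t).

Substitute the ansatz u = A t^{2} + B \sin{\left(t x \right)} into the left-hand side.
Derivatives of the ansatz:
  u_x = B t \cos{\left(t x \right)}
  u_t = 2 A t + B x \cos{\left(t x \right)}
Term by term:
  2/3·u·u_x = \frac{2 A B t^{3} \cos{\left(t x \right)}}{3} + \frac{2 B^{2} t \sin{\left(t x \right)} \cos{\left(t x \right)}}{3}
  4·u·u_t = 8 A^{2} t^{3} + 4 A B t^{2} x \cos{\left(t x \right)} + 8 A B t \sin{\left(t x \right)} + 4 B^{2} x \sin{\left(t x \right)} \cos{\left(t x \right)}
So the left-hand side equals
  8 A^{2} t^{3} + \frac{2 A B t^{3} \cos{\left(t x \right)}}{3} + 4 A B t^{2} x \cos{\left(t x \right)} + 8 A B t \sin{\left(t x \right)} + \frac{2 B^{2} t \sin{\left(t x \right)} \cos{\left(t x \right)}}{3} + 4 B^{2} x \sin{\left(t x \right)} \cos{\left(t x \right)}
This must equal f(x, t) identically; expanded, f = 2 t^{3} \cos{\left(t x \right)} + 72 t^{3} + 12 t^{2} x \cos{\left(t x \right)} + \frac{2 t \sin{\left(t x \right)} \cos{\left(t x \right)}}{3} + 24 t \sin{\left(t x \right)} + 4 x \sin{\left(t x \right)} \cos{\left(t x \right)}.
Matching coefficients of the independent functions:
  [t^{3}]:  8 A^{2} = 72
  [t \sin{\left(t x \right)}]:  8 A B = 24
  [t^{3} \cos{\left(t x \right)}]:  \frac{2 A B}{3} = 2
  [t \sin{\left(t x \right)} \cos{\left(t x \right)}]:  \frac{2 B^{2}}{3} = \frac{2}{3}
  [t^{2} x \cos{\left(t x \right)}]:  4 A B = 12
  [x \sin{\left(t x \right)} \cos{\left(t x \right)}]:  4 B^{2} = 4
These equations allow (A, B) = (-3, -1) or (3, 1).
Impose the point condition(s):
  u(0, 1) = -3  ⟹  A = -3
Only A = -3, B = -1 satisfies everything.
Hence u(x, t) = - 3 t^{2} - \sin{\left(t x \right)}.

Answer: u(x, t) = - 3 t^{2} - \sin{\left(t x \right)}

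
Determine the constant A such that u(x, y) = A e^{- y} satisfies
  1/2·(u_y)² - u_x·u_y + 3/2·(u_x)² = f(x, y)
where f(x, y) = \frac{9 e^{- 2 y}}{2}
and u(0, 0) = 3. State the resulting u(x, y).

Answer: u(x, y) = 3 e^{- y}

Derivation:
Substitute the ansatz u = A e^{- y} into the left-hand side.
Derivatives of the ansatz:
  u_y = - A e^{- y}
  u_x = 0
Term by term:
  1/2·(u_y)² = \frac{A^{2} e^{- 2 y}}{2}
  -u_x·u_y = 0
  3/2·(u_x)² = 0
So the left-hand side equals
  \frac{A^{2} e^{- 2 y}}{2}
This must equal f(x, y) = \frac{9 e^{- 2 y}}{2} identically.
Matching coefficients of the independent functions:
  [e^{- 2 y}]:  \frac{A^{2}}{2} = \frac{9}{2}
These equations allow (A) = (-3) or (3).
Impose the point condition(s):
  u(0, 0) = 3  ⟹  A = 3
Only A = 3 satisfies everything.
Hence u(x, y) = 3 e^{- y}.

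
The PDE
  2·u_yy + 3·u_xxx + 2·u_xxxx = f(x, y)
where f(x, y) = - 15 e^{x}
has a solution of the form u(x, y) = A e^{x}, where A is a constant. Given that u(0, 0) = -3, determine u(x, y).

Substitute the ansatz u = A e^{x} into the left-hand side.
Derivatives of the ansatz:
  u_yy = 0
  u_xxx = A e^{x}
  u_xxxx = A e^{x}
Term by term:
  2·u_yy = 0
  3·u_xxx = 3 A e^{x}
  2·u_xxxx = 2 A e^{x}
So the left-hand side equals
  5 A e^{x}
This must equal f(x, y) = - 15 e^{x} identically.
Matching coefficients of the independent functions:
  [e^{x}]:  5 A = -15
Solving: A = -3.
Check against the point condition:
  u(0, 0) = -3  ⟹  A = -3  ✓
Hence u(x, y) = - 3 e^{x}.

Answer: u(x, y) = - 3 e^{x}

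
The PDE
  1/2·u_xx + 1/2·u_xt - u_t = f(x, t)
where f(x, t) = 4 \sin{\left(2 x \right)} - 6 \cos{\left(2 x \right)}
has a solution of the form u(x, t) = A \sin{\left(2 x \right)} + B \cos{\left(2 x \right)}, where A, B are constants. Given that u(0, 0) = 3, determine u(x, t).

Answer: u(x, t) = - 2 \sin{\left(2 x \right)} + 3 \cos{\left(2 x \right)}

Derivation:
Substitute the ansatz u = A \sin{\left(2 x \right)} + B \cos{\left(2 x \right)} into the left-hand side.
Derivatives of the ansatz:
  u_xx = - 4 A \sin{\left(2 x \right)} - 4 B \cos{\left(2 x \right)}
  u_xt = 0
  u_t = 0
Term by term:
  1/2·u_xx = - 2 A \sin{\left(2 x \right)} - 2 B \cos{\left(2 x \right)}
  1/2·u_xt = 0
  -u_t = 0
So the left-hand side equals
  - 2 A \sin{\left(2 x \right)} - 2 B \cos{\left(2 x \right)}
This must equal f(x, t) = 4 \sin{\left(2 x \right)} - 6 \cos{\left(2 x \right)} identically.
Matching coefficients of the independent functions:
  [\sin{\left(2 x \right)}]:  - 2 A = 4
  [\cos{\left(2 x \right)}]:  - 2 B = -6
Solving: A = -2, B = 3.
Check against the point condition:
  u(0, 0) = 3  ⟹  B = 3  ✓
Hence u(x, t) = - 2 \sin{\left(2 x \right)} + 3 \cos{\left(2 x \right)}.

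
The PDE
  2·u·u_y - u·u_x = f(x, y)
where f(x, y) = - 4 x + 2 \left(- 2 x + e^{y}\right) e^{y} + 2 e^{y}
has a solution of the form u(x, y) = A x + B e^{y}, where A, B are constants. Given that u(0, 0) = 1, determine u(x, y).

Substitute the ansatz u = A x + B e^{y} into the left-hand side.
Derivatives of the ansatz:
  u_y = B e^{y}
  u_x = A
Term by term:
  2·u·u_y = 2 A B x e^{y} + 2 B^{2} e^{2 y}
  -u·u_x = - A^{2} x - A B e^{y}
So the left-hand side equals
  - A^{2} x + 2 A B x e^{y} - A B e^{y} + 2 B^{2} e^{2 y}
This must equal f(x, y) identically; expanded, f = - 4 x e^{y} - 4 x + 2 e^{2 y} + 2 e^{y}.
Matching coefficients of the independent functions:
  [x]:  - A^{2} = -4
  [x e^{y}]:  2 A B = -4
  [e^{y}]:  - A B = 2
  [e^{2 y}]:  2 B^{2} = 2
These equations allow (A, B) = (-2, 1) or (2, -1).
Impose the point condition(s):
  u(0, 0) = 1  ⟹  B = 1
Only A = -2, B = 1 satisfies everything.
Hence u(x, y) = - 2 x + e^{y}.

Answer: u(x, y) = - 2 x + e^{y}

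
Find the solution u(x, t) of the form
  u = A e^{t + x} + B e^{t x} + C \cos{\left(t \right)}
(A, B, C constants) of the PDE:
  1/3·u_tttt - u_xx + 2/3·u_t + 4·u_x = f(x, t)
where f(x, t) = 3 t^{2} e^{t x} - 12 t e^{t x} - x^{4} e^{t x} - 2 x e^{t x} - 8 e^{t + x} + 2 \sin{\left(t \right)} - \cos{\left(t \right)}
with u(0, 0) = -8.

Substitute the ansatz u = A e^{t + x} + B e^{t x} + C \cos{\left(t \right)} into the left-hand side.
Derivatives of the ansatz:
  u_tttt = A e^{t} e^{x} + B x^{4} e^{t x} + C \cos{\left(t \right)}
  u_xx = A e^{t} e^{x} + B t^{2} e^{t x}
  u_t = A e^{t} e^{x} + B x e^{t x} - C \sin{\left(t \right)}
  u_x = A e^{t} e^{x} + B t e^{t x}
Term by term:
  1/3·u_tttt = \frac{A e^{t} e^{x}}{3} + \frac{B x^{4} e^{t x}}{3} + \frac{C \cos{\left(t \right)}}{3}
  -u_xx = - A e^{t} e^{x} - B t^{2} e^{t x}
  2/3·u_t = \frac{2 A e^{t} e^{x}}{3} + \frac{2 B x e^{t x}}{3} - \frac{2 C \sin{\left(t \right)}}{3}
  4·u_x = 4 A e^{t} e^{x} + 4 B t e^{t x}
So the left-hand side equals
  4 A e^{t} e^{x} - B t^{2} e^{t x} + 4 B t e^{t x} + \frac{B x^{4} e^{t x}}{3} + \frac{2 B x e^{t x}}{3} - \frac{2 C \sin{\left(t \right)}}{3} + \frac{C \cos{\left(t \right)}}{3}
This must equal f(x, t) identically; expanded, f = 3 t^{2} e^{t x} - 12 t e^{t x} - x^{4} e^{t x} - 2 x e^{t x} - 8 e^{t} e^{x} + 2 \sin{\left(t \right)} - \cos{\left(t \right)}.
Matching coefficients of the independent functions:
  [t e^{t x}]:  4 B = -12
  [t^{2} e^{t x}]:  - B = 3
  [x e^{t x}]:  \frac{2 B}{3} = -2
  [x^{4} e^{t x}]:  \frac{B}{3} = -1
  [e^{t} e^{x}]:  4 A = -8
  [\sin{\left(t \right)}]:  - \frac{2 C}{3} = 2
  [\cos{\left(t \right)}]:  \frac{C}{3} = -1
Solving: A = -2, B = -3, C = -3.
Check against the point condition:
  u(0, 0) = -8  ⟹  A + B + C = -8  ✓
Hence u(x, t) = - 3 e^{t x} - 2 e^{t + x} - 3 \cos{\left(t \right)}.

Answer: u(x, t) = - 3 e^{t x} - 2 e^{t + x} - 3 \cos{\left(t \right)}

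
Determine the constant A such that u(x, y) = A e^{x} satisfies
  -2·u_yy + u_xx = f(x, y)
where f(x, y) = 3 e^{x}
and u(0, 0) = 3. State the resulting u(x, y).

Substitute the ansatz u = A e^{x} into the left-hand side.
Derivatives of the ansatz:
  u_yy = 0
  u_xx = A e^{x}
Term by term:
  -2·u_yy = 0
  u_xx = A e^{x}
So the left-hand side equals
  A e^{x}
This must equal f(x, y) = 3 e^{x} identically.
Matching coefficients of the independent functions:
  [e^{x}]:  A = 3
Solving: A = 3.
Check against the point condition:
  u(0, 0) = 3  ⟹  A = 3  ✓
Hence u(x, y) = 3 e^{x}.

Answer: u(x, y) = 3 e^{x}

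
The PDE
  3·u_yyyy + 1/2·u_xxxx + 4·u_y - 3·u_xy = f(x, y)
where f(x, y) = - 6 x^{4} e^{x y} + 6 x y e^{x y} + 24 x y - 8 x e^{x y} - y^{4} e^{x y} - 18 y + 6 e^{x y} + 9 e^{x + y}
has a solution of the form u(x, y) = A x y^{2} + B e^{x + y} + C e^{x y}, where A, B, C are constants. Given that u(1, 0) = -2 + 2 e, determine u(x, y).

Substitute the ansatz u = A x y^{2} + B e^{x + y} + C e^{x y} into the left-hand side.
Derivatives of the ansatz:
  u_yyyy = B e^{x} e^{y} + C x^{4} e^{x y}
  u_xxxx = B e^{x} e^{y} + C y^{4} e^{x y}
  u_y = 2 A x y + B e^{x} e^{y} + C x e^{x y}
  u_xy = 2 A y + B e^{x} e^{y} + C x y e^{x y} + C e^{x y}
Term by term:
  3·u_yyyy = 3 B e^{x} e^{y} + 3 C x^{4} e^{x y}
  1/2·u_xxxx = \frac{B e^{x} e^{y}}{2} + \frac{C y^{4} e^{x y}}{2}
  4·u_y = 8 A x y + 4 B e^{x} e^{y} + 4 C x e^{x y}
  -3·u_xy = - 6 A y - 3 B e^{x} e^{y} - 3 C x y e^{x y} - 3 C e^{x y}
So the left-hand side equals
  8 A x y - 6 A y + \frac{9 B e^{x} e^{y}}{2} + 3 C x^{4} e^{x y} - 3 C x y e^{x y} + 4 C x e^{x y} + \frac{C y^{4} e^{x y}}{2} - 3 C e^{x y}
This must equal f(x, y) identically; expanded, f = - 6 x^{4} e^{x y} + 6 x y e^{x y} + 24 x y - 8 x e^{x y} - y^{4} e^{x y} - 18 y + 9 e^{x} e^{y} + 6 e^{x y}.
Matching coefficients of the independent functions:
  [y]:  - 6 A = -18
  [x y]:  8 A = 24
  [x e^{x y}]:  4 C = -8
  [x^{4} e^{x y}]:  3 C = -6
  [y^{4} e^{x y}]:  \frac{C}{2} = -1
  [e^{x} e^{y}]:  \frac{9 B}{2} = 9
  [x y e^{x y}, e^{x y}]:  - 3 C = 6
Solving: A = 3, B = 2, C = -2.
Check against the point condition:
  u(1, 0) = -2 + 2 e  ⟹  e B + C = -2 + 2 e  ✓
Hence u(x, y) = 3 x y^{2} - 2 e^{x y} + 2 e^{x + y}.

Answer: u(x, y) = 3 x y^{2} - 2 e^{x y} + 2 e^{x + y}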